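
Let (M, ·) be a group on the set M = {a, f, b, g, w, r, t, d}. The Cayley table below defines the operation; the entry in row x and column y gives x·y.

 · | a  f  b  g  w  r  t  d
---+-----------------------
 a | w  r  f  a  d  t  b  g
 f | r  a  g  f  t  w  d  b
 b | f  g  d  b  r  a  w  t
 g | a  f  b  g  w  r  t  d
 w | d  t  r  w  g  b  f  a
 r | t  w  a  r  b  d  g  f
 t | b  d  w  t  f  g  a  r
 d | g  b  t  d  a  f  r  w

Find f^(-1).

First locate the identity: row g matches the header, so g is the identity.
Scan row f for g: f·b = g. Hence f^(-1) = b.
(Structurally, M here is isomorphic to the cyclic group Z_8.)

b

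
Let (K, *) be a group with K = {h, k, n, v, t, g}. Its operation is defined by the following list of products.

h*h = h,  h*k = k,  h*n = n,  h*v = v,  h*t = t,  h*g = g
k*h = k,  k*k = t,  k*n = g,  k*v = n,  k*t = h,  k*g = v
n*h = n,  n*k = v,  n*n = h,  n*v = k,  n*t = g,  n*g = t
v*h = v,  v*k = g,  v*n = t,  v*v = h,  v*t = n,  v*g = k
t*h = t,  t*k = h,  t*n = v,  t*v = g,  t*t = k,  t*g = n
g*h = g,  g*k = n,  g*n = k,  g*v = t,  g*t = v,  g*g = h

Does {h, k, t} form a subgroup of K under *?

{h, k, t} contains the identity h.
Checking products: every product of two elements of {h, k, t} (read from the table) lies in {h, k, t}, so the set is closed.
In a finite group, a nonempty closed subset is a subgroup. So {h, k, t} ≤ K.

Yes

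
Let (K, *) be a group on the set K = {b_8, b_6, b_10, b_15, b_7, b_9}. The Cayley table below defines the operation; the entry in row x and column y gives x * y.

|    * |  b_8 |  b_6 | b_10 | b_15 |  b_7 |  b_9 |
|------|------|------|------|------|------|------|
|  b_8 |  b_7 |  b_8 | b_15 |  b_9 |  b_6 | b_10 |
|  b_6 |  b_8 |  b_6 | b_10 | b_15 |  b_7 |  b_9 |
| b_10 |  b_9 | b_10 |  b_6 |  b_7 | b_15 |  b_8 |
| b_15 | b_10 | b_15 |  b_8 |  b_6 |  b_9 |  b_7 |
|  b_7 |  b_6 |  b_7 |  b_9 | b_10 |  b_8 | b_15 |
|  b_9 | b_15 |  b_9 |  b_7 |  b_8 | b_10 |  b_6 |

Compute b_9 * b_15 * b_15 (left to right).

b_9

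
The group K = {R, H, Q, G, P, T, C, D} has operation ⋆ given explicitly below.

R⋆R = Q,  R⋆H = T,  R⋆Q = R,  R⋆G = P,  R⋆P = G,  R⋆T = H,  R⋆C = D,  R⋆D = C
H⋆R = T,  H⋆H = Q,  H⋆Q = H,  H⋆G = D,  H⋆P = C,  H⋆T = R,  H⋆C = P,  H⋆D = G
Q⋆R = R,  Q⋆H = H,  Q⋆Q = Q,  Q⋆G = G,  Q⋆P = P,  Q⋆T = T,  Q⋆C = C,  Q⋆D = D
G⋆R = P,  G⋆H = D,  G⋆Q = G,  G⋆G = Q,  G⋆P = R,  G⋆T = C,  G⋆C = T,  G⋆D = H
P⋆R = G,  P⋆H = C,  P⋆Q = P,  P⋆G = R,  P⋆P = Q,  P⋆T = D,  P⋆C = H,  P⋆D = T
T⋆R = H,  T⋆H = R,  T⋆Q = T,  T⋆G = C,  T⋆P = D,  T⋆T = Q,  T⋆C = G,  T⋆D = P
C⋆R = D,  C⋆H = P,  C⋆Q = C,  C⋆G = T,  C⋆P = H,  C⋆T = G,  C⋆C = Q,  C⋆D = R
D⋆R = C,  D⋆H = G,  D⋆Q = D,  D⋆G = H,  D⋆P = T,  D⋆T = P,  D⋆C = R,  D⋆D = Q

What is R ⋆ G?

Read row R, column G: R ⋆ G = P.

P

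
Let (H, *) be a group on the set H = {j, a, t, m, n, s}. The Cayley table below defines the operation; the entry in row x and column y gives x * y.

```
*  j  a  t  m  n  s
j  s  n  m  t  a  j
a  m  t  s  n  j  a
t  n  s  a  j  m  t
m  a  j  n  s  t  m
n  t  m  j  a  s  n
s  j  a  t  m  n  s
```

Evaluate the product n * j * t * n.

n * j = t
t * t = a
a * n = j

j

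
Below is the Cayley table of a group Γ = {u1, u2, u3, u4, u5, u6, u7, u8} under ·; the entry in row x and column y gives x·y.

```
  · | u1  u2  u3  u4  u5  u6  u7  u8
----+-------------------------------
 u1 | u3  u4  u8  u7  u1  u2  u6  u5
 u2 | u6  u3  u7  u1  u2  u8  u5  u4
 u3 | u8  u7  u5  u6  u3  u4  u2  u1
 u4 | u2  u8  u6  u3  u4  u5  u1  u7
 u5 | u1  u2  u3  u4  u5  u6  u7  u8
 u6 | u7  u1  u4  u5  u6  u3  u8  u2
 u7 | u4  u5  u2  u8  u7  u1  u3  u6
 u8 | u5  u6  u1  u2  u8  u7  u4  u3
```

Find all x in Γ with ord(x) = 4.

Identity is u5. Compute the order of each non-identity element by repeated multiplication:
  u1: u1 → u3 → u8 → u5  (order 4)
  u2: u2 → u3 → u7 → u5  (order 4)
  u3: u3 → u5  (order 2)
  u4: u4 → u3 → u6 → u5  (order 4)
  u6: u6 → u3 → u4 → u5  (order 4)
  u7: u7 → u3 → u2 → u5  (order 4)
  u8: u8 → u3 → u1 → u5  (order 4)
Elements of order 4: {u1, u2, u4, u6, u7, u8}.

{u1, u2, u4, u6, u7, u8}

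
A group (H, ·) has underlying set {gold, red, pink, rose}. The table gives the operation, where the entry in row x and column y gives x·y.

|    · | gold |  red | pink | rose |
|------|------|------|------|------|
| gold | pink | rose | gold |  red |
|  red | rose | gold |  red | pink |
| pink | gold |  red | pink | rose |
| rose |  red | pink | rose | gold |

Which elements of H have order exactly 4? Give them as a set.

{red, rose}

Identity is pink. Compute the order of each non-identity element by repeated multiplication:
  gold: gold → pink  (order 2)
  red: red → gold → rose → pink  (order 4)
  rose: rose → gold → red → pink  (order 4)
Elements of order 4: {red, rose}.
(Structurally, H here is isomorphic to the cyclic group Z_4.)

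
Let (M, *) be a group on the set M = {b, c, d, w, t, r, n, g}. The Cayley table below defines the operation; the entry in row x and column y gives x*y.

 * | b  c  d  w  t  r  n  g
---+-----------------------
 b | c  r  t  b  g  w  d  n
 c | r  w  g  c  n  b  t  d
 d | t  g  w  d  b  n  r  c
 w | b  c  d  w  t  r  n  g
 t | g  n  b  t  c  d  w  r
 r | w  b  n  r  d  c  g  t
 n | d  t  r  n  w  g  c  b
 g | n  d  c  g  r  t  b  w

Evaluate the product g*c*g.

g*c = d
d*g = c

c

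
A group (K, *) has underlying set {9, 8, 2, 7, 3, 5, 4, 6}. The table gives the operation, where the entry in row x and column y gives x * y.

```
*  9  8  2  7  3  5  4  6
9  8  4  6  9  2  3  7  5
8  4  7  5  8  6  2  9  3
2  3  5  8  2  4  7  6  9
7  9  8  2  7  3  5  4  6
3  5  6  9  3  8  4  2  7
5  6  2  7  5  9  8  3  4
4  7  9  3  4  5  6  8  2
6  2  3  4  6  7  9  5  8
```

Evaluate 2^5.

2

2^1 = 2
2^2 = 2 * 2 = 8
2^3 = 8 * 2 = 5
2^4 = 5 * 2 = 7
2^5 = 7 * 2 = 2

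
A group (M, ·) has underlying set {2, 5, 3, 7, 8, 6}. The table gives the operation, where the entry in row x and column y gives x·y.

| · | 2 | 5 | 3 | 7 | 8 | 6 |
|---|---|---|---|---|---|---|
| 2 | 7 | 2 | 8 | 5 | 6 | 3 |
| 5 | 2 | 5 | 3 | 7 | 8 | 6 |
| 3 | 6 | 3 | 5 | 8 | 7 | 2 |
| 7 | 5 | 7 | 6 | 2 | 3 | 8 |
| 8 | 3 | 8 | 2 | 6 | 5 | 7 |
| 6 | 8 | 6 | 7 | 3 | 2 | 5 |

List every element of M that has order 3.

{2, 7}

Identity is 5. Compute the order of each non-identity element by repeated multiplication:
  2: 2 → 7 → 5  (order 3)
  3: 3 → 5  (order 2)
  7: 7 → 2 → 5  (order 3)
  8: 8 → 5  (order 2)
  6: 6 → 5  (order 2)
Elements of order 3: {2, 7}.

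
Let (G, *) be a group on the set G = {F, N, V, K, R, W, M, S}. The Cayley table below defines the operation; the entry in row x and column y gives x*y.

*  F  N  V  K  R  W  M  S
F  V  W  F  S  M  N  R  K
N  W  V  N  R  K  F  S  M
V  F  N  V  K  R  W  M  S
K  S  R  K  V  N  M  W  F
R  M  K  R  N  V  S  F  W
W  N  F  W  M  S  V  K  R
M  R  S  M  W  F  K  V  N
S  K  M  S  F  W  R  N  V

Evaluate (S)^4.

S^1 = S
S^2 = S*S = V
S^3 = V*S = S
S^4 = S*S = V
(Structurally, G here is isomorphic to the elementary abelian group (Z_2)^3.)

V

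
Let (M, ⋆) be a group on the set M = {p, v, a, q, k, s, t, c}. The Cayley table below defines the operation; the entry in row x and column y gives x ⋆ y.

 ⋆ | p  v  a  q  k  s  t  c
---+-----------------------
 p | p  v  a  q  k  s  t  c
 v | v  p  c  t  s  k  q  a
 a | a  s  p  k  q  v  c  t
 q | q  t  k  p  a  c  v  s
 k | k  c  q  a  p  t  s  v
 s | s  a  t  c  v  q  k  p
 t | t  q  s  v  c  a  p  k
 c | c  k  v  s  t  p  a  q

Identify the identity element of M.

The identity e satisfies e ⋆ x = x for all x, so its row in the table reproduces the column headers.
Row p reads: p, v, a, q, k, s, t, c — exactly the header order. So p is the identity.

p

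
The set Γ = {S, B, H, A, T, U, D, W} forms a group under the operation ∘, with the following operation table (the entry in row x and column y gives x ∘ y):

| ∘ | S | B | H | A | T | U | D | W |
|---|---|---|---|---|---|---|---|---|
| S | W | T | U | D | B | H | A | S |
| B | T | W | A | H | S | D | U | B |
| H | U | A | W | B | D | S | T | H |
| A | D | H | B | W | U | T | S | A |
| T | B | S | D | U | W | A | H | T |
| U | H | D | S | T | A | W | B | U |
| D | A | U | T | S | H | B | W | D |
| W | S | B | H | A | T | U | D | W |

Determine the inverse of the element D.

D

First locate the identity: row W matches the header, so W is the identity.
Scan row D for W: D ∘ D = W. Hence D^(-1) = D.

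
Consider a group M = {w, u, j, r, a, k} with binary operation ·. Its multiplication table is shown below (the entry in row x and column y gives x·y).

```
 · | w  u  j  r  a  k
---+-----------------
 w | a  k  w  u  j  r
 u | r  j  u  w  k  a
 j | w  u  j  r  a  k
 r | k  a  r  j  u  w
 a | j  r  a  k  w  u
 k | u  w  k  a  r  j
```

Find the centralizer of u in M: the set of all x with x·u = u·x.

{j, u}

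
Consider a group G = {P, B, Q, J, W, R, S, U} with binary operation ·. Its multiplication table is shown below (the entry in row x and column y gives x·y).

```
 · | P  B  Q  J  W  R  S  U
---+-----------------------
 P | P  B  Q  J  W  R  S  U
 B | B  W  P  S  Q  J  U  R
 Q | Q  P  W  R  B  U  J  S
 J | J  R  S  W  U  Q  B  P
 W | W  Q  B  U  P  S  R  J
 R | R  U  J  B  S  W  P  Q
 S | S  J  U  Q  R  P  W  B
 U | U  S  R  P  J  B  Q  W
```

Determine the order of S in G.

The identity element is P (its row matches the header).
S^1 = S
S^2 = S·S = W
S^3 = W·S = R
S^4 = R·S = P
The first power of S equal to the identity is S^4, so ord(S) = 4.

4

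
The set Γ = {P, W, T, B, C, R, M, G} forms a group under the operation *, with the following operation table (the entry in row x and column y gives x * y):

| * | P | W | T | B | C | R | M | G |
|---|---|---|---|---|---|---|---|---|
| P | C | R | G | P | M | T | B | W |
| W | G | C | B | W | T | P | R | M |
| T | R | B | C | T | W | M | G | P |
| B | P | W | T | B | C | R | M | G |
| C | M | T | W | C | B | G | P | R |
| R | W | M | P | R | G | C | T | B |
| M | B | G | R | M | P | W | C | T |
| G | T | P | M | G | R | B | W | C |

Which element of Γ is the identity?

The identity e satisfies e * x = x for all x, so its row in the table reproduces the column headers.
Row B reads: P, W, T, B, C, R, M, G — exactly the header order. So B is the identity.

B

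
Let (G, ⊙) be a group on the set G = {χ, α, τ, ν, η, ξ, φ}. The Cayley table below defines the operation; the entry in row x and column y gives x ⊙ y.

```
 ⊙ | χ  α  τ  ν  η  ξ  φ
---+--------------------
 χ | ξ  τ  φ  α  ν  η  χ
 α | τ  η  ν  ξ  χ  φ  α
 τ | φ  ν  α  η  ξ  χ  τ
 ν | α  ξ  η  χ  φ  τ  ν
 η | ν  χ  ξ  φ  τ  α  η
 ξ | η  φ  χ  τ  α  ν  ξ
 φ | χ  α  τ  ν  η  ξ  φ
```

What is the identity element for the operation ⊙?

The identity e satisfies e ⊙ x = x for all x, so its row in the table reproduces the column headers.
Row φ reads: χ, α, τ, ν, η, ξ, φ — exactly the header order. So φ is the identity.

φ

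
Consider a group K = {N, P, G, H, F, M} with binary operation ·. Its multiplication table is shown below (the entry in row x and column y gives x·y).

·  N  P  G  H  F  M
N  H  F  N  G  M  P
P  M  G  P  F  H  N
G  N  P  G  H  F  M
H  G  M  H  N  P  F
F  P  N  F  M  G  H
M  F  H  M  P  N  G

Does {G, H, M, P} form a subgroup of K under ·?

H·H = N, which is not in {G, H, M, P}.
The subset is not closed under ·, so it is not a subgroup.
(Structurally, K here is isomorphic to the symmetric group S_3.)

No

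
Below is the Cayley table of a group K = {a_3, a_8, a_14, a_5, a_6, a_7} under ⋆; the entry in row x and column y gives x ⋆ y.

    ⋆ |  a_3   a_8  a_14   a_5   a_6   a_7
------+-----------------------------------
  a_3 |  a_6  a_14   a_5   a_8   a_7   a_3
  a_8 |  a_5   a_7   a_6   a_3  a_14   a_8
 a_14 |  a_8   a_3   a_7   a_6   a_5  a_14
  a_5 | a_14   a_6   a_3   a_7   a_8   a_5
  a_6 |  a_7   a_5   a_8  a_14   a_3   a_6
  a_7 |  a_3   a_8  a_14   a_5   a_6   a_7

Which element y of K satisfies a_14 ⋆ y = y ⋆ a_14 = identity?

First locate the identity: row a_7 matches the header, so a_7 is the identity.
Scan row a_14 for a_7: a_14 ⋆ a_14 = a_7. Hence a_14^(-1) = a_14.
(Structurally, K here is isomorphic to the symmetric group S_3.)

a_14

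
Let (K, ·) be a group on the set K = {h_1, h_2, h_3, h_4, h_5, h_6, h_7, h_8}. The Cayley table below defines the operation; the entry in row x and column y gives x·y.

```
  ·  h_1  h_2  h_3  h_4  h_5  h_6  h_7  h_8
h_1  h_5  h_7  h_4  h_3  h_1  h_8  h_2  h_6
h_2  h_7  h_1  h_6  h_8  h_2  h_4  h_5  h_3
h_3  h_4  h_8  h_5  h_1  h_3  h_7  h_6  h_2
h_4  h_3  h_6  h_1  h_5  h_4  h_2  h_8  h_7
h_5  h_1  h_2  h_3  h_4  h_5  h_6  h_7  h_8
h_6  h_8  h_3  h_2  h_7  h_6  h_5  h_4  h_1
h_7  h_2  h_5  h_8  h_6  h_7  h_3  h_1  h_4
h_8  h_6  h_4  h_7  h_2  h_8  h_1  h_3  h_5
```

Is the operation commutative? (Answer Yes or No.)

No

h_2·h_8 = h_3 but h_8·h_2 = h_4.
Since h_2 and h_8 do not commute, K is not abelian.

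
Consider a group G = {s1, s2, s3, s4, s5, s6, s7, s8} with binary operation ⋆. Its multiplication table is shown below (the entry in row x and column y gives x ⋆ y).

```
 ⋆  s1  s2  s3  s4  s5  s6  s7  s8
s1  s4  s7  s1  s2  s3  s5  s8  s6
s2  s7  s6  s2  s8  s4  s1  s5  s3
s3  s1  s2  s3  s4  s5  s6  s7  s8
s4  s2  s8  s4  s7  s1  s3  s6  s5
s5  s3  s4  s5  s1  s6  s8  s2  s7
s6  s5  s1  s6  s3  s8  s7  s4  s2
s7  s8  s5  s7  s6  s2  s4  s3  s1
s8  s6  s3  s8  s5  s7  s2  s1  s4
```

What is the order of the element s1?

The identity element is s3 (its row matches the header).
s1^1 = s1
s1^2 = s1 ⋆ s1 = s4
s1^3 = s4 ⋆ s1 = s2
s1^4 = s2 ⋆ s1 = s7
s1^5 = s7 ⋆ s1 = s8
s1^6 = s8 ⋆ s1 = s6
s1^7 = s6 ⋆ s1 = s5
s1^8 = s5 ⋆ s1 = s3
The first power of s1 equal to the identity is s1^8, so ord(s1) = 8.

8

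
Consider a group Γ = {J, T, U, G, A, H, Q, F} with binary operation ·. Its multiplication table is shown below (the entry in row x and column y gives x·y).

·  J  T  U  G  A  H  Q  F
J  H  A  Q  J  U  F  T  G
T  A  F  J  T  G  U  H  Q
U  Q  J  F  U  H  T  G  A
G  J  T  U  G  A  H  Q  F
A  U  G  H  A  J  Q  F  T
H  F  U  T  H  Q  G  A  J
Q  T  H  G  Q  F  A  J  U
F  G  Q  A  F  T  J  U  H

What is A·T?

G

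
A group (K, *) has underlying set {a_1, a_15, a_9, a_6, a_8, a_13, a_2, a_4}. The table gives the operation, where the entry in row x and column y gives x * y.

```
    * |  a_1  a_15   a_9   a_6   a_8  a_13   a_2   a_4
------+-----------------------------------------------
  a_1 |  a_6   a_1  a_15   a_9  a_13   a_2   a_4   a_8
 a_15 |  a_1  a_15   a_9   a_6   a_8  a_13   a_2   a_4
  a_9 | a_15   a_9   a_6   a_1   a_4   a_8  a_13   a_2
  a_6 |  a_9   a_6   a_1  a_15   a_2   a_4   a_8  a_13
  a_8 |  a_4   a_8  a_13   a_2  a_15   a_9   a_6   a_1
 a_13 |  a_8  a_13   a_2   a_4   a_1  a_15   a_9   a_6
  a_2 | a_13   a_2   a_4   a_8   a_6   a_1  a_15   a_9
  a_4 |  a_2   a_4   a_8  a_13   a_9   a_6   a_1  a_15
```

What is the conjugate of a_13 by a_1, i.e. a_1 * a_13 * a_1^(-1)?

The identity is a_15. In row a_1, the entry a_15 sits in column a_9, so a_1^(-1) = a_9.
a_1 * a_13 = a_2
a_2 * a_9 = a_4

a_4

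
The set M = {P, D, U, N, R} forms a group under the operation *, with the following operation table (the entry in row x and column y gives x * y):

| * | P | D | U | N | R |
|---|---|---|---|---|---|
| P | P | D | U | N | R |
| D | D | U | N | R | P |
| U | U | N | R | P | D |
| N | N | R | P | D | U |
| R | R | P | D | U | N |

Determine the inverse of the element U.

First locate the identity: row P matches the header, so P is the identity.
Scan row U for P: U * N = P. Hence U^(-1) = N.

N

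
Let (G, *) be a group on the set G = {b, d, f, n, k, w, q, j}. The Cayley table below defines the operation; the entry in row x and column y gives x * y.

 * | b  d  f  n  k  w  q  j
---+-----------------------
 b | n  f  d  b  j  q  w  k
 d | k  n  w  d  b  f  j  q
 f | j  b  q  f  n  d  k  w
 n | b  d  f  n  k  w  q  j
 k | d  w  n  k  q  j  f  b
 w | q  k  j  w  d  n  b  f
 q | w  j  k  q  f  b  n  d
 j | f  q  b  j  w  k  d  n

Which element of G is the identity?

The identity e satisfies e * x = x for all x, so its row in the table reproduces the column headers.
Row n reads: b, d, f, n, k, w, q, j — exactly the header order. So n is the identity.

n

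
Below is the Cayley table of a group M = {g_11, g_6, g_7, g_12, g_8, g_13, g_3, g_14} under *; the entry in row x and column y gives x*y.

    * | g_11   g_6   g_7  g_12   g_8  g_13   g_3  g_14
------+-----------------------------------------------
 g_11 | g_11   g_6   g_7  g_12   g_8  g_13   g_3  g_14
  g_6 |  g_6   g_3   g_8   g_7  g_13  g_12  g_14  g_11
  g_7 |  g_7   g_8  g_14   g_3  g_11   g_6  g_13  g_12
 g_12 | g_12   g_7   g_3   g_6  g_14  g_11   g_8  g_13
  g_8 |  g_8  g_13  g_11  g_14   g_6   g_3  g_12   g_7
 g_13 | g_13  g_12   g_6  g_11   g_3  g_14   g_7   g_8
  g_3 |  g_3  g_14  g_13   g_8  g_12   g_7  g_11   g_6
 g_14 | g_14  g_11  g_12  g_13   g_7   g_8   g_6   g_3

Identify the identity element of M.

g_11

The identity e satisfies e*x = x for all x, so its row in the table reproduces the column headers.
Row g_11 reads: g_11, g_6, g_7, g_12, g_8, g_13, g_3, g_14 — exactly the header order. So g_11 is the identity.
(Structurally, M here is isomorphic to the cyclic group Z_8.)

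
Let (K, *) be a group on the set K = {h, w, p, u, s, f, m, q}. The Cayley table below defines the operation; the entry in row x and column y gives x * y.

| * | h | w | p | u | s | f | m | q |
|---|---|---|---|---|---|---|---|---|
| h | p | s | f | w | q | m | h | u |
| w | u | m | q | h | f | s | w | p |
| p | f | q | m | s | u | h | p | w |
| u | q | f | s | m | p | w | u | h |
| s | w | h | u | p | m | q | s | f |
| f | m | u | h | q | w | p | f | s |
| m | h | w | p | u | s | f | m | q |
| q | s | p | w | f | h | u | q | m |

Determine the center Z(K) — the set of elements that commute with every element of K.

An element z is central iff its row equals its column in the table.
For u: u * f = w ≠ q = f * u, so u ∉ Z.
Checking each element this way leaves Z(K) = {m, p}.

{m, p}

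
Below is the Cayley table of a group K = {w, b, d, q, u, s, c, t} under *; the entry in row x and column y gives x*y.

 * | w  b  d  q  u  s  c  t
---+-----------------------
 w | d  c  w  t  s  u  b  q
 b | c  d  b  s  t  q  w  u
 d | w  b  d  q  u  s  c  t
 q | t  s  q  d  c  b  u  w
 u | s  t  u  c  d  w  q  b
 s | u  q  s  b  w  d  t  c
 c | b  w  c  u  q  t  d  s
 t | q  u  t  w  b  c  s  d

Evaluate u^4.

d

u^1 = u
u^2 = u*u = d
u^3 = d*u = u
u^4 = u*u = d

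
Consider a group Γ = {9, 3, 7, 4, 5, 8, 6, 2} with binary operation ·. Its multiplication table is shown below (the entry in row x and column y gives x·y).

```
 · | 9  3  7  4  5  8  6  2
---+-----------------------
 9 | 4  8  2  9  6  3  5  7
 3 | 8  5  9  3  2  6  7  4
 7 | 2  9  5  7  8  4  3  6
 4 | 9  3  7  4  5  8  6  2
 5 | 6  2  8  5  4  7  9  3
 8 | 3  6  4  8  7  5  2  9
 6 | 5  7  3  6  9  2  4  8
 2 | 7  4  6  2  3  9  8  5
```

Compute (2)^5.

2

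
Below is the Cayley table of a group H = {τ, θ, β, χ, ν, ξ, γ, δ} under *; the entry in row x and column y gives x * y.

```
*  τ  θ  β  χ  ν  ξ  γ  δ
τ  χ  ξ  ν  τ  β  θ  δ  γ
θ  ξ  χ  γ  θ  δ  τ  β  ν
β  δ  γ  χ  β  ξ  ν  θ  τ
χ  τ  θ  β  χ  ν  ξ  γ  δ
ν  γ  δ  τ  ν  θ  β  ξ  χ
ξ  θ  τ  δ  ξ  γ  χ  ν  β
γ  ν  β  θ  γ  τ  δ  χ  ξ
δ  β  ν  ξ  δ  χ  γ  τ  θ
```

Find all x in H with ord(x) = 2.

Identity is χ. Compute the order of each non-identity element by repeated multiplication:
  τ: τ → χ  (order 2)
  θ: θ → χ  (order 2)
  β: β → χ  (order 2)
  ν: ν → θ → δ → χ  (order 4)
  ξ: ξ → χ  (order 2)
  γ: γ → χ  (order 2)
  δ: δ → θ → ν → χ  (order 4)
Elements of order 2: {β, γ, θ, ξ, τ}.

{β, γ, θ, ξ, τ}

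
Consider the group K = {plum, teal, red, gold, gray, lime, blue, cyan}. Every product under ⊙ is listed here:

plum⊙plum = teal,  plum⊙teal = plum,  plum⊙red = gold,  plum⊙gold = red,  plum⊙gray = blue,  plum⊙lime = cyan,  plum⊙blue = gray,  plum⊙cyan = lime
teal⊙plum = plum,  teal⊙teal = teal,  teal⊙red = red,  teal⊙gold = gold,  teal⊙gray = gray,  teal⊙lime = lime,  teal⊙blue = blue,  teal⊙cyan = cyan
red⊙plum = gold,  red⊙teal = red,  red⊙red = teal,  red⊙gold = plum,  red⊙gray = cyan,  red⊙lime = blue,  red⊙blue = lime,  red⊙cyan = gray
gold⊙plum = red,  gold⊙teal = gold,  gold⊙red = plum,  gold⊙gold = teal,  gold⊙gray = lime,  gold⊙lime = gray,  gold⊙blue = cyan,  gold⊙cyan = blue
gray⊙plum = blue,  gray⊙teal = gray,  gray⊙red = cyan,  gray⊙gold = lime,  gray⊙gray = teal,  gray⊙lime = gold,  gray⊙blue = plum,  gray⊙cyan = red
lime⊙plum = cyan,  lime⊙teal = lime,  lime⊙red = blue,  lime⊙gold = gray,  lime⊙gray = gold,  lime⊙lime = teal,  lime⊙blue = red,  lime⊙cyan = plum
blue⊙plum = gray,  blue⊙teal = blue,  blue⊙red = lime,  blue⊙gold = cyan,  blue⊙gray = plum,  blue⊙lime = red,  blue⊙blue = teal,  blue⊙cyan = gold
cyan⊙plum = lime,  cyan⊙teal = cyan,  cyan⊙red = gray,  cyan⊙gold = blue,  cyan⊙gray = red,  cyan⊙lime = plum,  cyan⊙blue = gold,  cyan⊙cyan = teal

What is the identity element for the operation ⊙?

teal

The identity e satisfies e ⊙ x = x for all x, so its row in the table reproduces the column headers.
Row teal reads: plum, teal, red, gold, gray, lime, blue, cyan — exactly the header order. So teal is the identity.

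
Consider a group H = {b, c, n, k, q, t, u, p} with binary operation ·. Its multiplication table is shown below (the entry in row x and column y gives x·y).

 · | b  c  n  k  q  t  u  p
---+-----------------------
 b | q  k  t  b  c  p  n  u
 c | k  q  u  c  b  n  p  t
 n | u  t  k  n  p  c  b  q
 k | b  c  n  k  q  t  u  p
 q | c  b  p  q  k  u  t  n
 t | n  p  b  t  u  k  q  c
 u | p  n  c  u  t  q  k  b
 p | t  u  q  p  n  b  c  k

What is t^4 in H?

k

t^1 = t
t^2 = t·t = k
t^3 = k·t = t
t^4 = t·t = k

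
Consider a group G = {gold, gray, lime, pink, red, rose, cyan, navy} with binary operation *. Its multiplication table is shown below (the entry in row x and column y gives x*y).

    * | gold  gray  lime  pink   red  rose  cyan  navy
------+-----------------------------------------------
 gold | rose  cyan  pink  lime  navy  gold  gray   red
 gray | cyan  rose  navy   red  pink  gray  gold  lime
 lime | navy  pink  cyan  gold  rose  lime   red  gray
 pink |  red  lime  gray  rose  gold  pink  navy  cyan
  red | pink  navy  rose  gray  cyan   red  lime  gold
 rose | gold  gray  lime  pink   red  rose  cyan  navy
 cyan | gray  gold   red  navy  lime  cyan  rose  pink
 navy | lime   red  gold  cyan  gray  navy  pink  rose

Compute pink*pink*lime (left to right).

lime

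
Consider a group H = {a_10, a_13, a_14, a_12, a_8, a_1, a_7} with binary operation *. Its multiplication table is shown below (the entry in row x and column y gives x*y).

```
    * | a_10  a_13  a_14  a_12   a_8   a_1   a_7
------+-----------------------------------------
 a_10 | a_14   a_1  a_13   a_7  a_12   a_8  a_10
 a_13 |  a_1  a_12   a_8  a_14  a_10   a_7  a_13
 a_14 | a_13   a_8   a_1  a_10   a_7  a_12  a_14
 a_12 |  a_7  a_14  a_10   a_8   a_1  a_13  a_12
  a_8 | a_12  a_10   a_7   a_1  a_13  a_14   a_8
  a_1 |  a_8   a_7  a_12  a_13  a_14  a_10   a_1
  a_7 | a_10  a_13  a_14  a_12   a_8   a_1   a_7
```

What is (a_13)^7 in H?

a_13^1 = a_13
a_13^2 = a_13*a_13 = a_12
a_13^3 = a_12*a_13 = a_14
a_13^4 = a_14*a_13 = a_8
a_13^5 = a_8*a_13 = a_10
a_13^6 = a_10*a_13 = a_1
a_13^7 = a_1*a_13 = a_7

a_7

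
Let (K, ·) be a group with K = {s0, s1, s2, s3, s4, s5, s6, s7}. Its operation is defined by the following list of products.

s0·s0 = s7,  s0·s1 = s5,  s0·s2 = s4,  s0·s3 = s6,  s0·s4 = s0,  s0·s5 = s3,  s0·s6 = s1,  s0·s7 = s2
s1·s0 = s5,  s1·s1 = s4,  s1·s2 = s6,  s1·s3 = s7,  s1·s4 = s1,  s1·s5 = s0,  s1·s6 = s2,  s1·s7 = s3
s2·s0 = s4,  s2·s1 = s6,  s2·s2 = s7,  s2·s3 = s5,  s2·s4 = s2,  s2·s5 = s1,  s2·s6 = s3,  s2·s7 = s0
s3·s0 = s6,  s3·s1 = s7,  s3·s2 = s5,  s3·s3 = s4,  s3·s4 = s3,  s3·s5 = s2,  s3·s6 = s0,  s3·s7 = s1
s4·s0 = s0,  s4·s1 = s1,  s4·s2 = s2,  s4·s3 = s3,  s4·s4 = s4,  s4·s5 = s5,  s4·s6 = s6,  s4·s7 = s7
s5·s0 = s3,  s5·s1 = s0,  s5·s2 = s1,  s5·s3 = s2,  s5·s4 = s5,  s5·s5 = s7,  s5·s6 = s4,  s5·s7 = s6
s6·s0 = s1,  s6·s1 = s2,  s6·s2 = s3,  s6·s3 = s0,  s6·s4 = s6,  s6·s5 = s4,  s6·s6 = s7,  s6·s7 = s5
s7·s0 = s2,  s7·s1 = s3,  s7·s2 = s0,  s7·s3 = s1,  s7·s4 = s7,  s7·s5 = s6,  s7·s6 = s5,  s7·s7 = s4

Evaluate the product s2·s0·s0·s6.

s1

s2·s0 = s4
s4·s0 = s0
s0·s6 = s1
(Structurally, K here is isomorphic to Z_2 x Z_4.)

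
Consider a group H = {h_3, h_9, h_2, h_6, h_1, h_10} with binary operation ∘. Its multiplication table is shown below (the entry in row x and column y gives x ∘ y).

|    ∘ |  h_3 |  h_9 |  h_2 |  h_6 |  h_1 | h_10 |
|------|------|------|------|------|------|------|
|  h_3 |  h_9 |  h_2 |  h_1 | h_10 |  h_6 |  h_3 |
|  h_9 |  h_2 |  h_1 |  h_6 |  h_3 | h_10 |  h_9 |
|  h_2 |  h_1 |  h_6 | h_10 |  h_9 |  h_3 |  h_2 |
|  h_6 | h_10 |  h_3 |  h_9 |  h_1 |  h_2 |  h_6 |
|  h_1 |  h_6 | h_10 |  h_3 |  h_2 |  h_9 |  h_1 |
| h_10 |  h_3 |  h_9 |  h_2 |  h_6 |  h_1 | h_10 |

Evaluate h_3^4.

h_3^1 = h_3
h_3^2 = h_3 ∘ h_3 = h_9
h_3^3 = h_9 ∘ h_3 = h_2
h_3^4 = h_2 ∘ h_3 = h_1

h_1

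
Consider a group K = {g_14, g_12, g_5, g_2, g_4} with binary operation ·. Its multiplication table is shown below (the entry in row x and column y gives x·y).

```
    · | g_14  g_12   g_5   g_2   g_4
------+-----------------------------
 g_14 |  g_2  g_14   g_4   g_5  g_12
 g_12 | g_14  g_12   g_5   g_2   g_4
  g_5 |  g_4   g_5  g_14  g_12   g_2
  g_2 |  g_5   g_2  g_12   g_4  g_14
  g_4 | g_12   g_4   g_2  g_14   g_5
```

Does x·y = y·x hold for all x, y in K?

Check whether the table is symmetric across its main diagonal.
Every entry (row x, col y) equals the entry (row y, col x), so K is abelian.

Yes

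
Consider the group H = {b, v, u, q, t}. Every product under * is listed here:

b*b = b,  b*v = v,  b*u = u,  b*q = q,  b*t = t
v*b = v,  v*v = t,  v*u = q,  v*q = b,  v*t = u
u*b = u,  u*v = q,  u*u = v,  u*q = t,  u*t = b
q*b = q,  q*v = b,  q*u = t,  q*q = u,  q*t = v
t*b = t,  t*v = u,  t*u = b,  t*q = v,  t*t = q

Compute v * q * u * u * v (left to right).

v * q = b
b * u = u
u * u = v
v * v = t

t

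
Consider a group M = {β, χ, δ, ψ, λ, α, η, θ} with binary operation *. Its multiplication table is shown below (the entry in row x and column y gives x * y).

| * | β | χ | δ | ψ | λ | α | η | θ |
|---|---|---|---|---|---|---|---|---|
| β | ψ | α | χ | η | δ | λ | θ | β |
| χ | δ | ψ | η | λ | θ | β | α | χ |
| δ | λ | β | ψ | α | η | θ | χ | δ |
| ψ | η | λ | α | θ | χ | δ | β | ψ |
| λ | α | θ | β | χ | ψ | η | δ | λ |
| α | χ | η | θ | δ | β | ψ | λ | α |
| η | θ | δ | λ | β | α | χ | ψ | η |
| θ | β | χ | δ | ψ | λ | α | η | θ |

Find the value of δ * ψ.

α

Read row δ, column ψ: δ * ψ = α.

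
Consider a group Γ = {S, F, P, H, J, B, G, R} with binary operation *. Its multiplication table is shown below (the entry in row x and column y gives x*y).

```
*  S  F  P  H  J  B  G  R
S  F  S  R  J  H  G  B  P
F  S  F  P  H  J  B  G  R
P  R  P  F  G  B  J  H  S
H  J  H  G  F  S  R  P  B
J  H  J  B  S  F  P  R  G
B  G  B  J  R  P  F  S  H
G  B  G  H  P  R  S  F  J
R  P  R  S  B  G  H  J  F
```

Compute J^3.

J

J^1 = J
J^2 = J*J = F
J^3 = F*J = J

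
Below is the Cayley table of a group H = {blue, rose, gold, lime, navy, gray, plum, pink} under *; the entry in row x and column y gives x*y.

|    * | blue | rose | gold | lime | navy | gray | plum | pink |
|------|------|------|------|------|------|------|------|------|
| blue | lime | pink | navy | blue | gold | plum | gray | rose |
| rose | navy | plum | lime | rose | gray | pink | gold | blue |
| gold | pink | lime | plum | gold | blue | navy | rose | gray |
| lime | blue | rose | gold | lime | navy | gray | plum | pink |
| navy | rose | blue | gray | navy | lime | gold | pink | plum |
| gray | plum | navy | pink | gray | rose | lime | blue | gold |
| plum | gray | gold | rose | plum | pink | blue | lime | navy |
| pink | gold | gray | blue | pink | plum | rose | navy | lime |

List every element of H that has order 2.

Identity is lime. Compute the order of each non-identity element by repeated multiplication:
  blue: blue → lime  (order 2)
  rose: rose → plum → gold → lime  (order 4)
  gold: gold → plum → rose → lime  (order 4)
  navy: navy → lime  (order 2)
  gray: gray → lime  (order 2)
  plum: plum → lime  (order 2)
  pink: pink → lime  (order 2)
Elements of order 2: {blue, gray, navy, pink, plum}.

{blue, gray, navy, pink, plum}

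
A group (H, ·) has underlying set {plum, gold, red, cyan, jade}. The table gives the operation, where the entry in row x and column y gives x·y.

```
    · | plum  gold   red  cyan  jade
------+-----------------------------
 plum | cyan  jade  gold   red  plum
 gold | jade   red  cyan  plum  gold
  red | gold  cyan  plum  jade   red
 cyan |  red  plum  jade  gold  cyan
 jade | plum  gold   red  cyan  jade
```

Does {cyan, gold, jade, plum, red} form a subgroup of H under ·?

{cyan, gold, jade, plum, red} contains the identity jade.
Checking products: every product of two elements of {cyan, gold, jade, plum, red} (read from the table) lies in {cyan, gold, jade, plum, red}, so the set is closed.
In a finite group, a nonempty closed subset is a subgroup. So {cyan, gold, jade, plum, red} ≤ H.

Yes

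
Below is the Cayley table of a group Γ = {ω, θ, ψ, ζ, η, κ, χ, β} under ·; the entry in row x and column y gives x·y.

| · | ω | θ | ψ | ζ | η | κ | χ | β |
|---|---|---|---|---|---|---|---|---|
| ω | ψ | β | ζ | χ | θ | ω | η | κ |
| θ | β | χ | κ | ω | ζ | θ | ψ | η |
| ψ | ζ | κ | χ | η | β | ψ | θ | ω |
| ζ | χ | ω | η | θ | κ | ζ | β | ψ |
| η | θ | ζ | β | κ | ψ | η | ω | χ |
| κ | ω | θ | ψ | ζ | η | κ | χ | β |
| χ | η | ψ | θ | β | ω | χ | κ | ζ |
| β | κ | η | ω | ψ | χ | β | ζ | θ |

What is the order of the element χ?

2

The identity element is κ (its row matches the header).
χ^1 = χ
χ^2 = χ·χ = κ
The first power of χ equal to the identity is χ^2, so ord(χ) = 2.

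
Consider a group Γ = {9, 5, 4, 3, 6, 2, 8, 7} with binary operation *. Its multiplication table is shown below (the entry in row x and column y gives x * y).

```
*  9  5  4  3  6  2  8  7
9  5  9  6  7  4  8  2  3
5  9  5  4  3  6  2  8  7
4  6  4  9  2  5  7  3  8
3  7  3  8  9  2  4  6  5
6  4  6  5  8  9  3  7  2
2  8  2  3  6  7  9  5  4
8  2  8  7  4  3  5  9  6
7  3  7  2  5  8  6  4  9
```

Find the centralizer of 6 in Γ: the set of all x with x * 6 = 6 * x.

Compare row 6 with column 6 entry by entry.
9 * 6 = 4 = 6 * 9, so 9 commutes with 6.
8 * 6 = 3 but 6 * 8 = 7, so 8 does not.
Collecting the elements that commute with 6: C(6) = {4, 5, 6, 9}.

{4, 5, 6, 9}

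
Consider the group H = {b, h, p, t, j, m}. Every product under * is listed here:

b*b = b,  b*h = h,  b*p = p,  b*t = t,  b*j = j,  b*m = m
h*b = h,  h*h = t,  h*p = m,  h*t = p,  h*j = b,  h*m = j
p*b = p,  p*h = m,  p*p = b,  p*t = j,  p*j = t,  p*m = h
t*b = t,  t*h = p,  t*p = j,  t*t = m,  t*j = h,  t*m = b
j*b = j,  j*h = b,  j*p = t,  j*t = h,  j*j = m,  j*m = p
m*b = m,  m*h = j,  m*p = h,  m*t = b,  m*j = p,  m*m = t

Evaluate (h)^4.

m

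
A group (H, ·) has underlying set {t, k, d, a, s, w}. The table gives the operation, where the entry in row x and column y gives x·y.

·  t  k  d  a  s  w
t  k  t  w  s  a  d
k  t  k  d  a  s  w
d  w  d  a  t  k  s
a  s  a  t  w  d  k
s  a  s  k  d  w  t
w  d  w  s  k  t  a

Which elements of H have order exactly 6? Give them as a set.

{d, s}

Identity is k. Compute the order of each non-identity element by repeated multiplication:
  t: t → k  (order 2)
  d: d → a → t → w → s → k  (order 6)
  a: a → w → k  (order 3)
  s: s → w → t → a → d → k  (order 6)
  w: w → a → k  (order 3)
Elements of order 6: {d, s}.
(Structurally, H here is isomorphic to the cyclic group Z_6.)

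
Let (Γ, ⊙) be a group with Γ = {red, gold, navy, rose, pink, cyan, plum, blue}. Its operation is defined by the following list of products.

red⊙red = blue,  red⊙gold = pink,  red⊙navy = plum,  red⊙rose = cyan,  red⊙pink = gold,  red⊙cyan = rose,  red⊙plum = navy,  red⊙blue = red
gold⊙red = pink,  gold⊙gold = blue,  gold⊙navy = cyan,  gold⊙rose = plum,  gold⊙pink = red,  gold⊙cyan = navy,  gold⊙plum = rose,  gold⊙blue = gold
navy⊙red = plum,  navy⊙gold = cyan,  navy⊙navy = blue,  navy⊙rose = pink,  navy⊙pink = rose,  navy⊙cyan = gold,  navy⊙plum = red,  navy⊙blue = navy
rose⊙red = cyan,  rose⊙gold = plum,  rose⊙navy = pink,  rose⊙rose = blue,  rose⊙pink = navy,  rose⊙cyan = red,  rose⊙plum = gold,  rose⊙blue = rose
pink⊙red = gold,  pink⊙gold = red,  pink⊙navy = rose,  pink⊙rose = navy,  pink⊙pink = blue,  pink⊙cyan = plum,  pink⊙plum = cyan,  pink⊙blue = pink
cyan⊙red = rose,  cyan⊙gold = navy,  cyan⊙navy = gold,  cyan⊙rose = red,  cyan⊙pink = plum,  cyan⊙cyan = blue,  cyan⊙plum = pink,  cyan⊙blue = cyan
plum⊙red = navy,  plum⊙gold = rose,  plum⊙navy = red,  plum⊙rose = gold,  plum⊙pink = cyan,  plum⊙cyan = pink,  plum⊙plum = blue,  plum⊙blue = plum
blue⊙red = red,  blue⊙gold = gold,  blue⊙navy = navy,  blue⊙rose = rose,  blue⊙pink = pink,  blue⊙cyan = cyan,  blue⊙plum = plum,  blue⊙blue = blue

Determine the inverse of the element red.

red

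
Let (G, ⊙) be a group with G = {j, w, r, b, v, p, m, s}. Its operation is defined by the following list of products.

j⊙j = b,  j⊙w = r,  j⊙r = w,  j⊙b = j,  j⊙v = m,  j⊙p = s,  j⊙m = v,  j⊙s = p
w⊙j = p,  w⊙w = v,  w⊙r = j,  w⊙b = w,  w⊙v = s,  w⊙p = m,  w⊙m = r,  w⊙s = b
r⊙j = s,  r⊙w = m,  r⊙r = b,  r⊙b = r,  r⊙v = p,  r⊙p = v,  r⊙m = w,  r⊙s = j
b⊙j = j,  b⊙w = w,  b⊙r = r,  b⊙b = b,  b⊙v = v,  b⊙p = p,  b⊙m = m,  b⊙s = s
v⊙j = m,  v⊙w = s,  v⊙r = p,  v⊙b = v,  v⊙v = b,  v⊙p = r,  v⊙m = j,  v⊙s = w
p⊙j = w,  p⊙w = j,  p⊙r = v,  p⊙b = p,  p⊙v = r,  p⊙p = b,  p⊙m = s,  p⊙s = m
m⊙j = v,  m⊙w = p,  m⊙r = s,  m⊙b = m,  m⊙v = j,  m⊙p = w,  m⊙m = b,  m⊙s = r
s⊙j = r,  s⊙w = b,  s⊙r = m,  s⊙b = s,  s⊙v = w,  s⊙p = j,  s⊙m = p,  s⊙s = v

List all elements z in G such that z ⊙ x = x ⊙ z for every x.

An element z is central iff its row equals its column in the table.
For r: r ⊙ s = j ≠ m = s ⊙ r, so r ∉ Z.
Checking each element this way leaves Z(G) = {b, v}.

{b, v}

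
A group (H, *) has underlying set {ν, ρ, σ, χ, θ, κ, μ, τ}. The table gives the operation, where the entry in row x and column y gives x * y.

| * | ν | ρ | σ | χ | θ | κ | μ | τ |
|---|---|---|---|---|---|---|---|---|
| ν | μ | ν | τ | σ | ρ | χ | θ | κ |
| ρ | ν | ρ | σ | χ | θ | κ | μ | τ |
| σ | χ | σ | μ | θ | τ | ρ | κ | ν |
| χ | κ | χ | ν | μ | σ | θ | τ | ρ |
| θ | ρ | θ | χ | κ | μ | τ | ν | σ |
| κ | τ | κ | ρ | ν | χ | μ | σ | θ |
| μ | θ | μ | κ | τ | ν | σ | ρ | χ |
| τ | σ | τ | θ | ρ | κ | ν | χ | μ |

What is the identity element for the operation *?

ρ

The identity e satisfies e * x = x for all x, so its row in the table reproduces the column headers.
Row ρ reads: ν, ρ, σ, χ, θ, κ, μ, τ — exactly the header order. So ρ is the identity.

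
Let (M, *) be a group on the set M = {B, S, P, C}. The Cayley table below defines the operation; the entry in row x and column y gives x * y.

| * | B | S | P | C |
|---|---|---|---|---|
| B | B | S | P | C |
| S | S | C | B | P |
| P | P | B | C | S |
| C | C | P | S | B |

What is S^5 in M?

S

S^1 = S
S^2 = S * S = C
S^3 = C * S = P
S^4 = P * S = B
S^5 = B * S = S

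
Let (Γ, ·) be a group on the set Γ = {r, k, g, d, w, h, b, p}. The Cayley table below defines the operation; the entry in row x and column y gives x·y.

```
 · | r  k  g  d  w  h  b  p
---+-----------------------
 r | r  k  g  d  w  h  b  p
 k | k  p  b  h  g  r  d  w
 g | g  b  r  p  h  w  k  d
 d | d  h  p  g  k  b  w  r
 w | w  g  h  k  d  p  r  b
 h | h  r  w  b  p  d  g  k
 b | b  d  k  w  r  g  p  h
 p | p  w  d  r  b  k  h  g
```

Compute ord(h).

The identity element is r (its row matches the header).
h^1 = h
h^2 = h·h = d
h^3 = d·h = b
h^4 = b·h = g
h^5 = g·h = w
h^6 = w·h = p
h^7 = p·h = k
h^8 = k·h = r
The first power of h equal to the identity is h^8, so ord(h) = 8.

8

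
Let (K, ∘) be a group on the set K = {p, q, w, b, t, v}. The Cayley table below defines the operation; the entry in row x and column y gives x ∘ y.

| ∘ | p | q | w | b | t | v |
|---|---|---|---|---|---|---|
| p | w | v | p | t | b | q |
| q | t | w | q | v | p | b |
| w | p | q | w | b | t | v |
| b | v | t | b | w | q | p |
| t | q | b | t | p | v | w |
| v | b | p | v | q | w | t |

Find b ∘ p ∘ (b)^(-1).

The identity is w. In row b, the entry w sits in column b, so b^(-1) = b.
b ∘ p = v
v ∘ b = q

q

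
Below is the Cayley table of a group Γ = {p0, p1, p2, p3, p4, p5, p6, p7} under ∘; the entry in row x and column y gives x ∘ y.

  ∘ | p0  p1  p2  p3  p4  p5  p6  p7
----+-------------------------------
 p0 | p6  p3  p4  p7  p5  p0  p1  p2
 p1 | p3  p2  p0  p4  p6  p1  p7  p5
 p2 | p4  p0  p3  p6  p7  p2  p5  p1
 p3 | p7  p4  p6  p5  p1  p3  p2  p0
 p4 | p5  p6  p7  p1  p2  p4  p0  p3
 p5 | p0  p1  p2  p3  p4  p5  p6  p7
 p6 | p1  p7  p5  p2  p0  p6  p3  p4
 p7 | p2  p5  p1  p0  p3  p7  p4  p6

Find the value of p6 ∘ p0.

p1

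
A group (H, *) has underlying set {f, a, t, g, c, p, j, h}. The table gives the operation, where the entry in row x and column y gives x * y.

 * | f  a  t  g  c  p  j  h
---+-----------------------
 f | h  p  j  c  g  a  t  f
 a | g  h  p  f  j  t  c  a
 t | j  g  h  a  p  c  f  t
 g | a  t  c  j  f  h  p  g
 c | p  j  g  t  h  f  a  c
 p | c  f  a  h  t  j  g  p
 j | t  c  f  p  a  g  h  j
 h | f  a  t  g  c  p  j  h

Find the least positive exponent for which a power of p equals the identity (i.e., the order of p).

The identity element is h (its row matches the header).
p^1 = p
p^2 = p * p = j
p^3 = j * p = g
p^4 = g * p = h
The first power of p equal to the identity is p^4, so ord(p) = 4.

4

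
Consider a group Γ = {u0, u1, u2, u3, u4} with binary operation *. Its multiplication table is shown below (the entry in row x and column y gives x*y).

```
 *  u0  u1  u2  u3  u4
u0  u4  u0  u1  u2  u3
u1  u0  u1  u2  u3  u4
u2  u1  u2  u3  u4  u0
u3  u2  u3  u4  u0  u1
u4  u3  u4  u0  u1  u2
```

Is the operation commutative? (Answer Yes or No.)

Check whether the table is symmetric across its main diagonal.
Every entry (row x, col y) equals the entry (row y, col x), so Γ is abelian.
(In fact Γ ≅ the cyclic group Z_5.)

Yes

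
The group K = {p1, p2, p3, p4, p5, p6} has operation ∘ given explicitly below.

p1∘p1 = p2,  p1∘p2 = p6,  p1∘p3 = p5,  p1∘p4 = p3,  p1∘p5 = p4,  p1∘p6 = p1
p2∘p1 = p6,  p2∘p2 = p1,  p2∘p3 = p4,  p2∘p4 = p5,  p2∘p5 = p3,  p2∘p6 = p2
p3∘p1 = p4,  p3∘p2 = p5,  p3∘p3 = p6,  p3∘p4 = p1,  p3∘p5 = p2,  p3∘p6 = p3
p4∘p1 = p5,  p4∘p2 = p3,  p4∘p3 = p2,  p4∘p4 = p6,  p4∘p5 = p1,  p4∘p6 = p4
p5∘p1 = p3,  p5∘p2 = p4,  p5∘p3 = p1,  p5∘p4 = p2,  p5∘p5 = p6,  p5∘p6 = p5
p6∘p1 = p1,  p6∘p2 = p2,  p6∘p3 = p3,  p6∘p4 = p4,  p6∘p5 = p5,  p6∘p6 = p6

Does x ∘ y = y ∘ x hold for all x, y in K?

No

p2 ∘ p3 = p4 but p3 ∘ p2 = p5.
Since p2 and p3 do not commute, K is not abelian.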